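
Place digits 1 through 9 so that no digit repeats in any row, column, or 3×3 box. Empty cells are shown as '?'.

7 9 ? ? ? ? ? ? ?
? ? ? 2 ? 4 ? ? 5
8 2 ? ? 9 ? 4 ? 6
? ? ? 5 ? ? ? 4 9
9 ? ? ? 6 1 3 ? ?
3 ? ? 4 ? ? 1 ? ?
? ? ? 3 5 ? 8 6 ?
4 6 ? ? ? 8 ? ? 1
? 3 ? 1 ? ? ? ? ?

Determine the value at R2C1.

6

R1C7 = 2: row 1 has {7,9}; col 7 has {1,3,4,8}; box has {4,5,6} → only 2 remains.
R2C2 = 1: row 2 has {2,4,5}; col 2 has {2,3,6,9}; box has {2,7,8,9} → only 1 remains.
R3C4 = 7: row 3 has {2,4,6,8,9}; col 4 has {1,2,3,4,5}; box has {2,4,9} → only 7 remains.
R5C4 = 8: row 5 has {1,3,6,9}; col 4 has {1,2,3,4,5,7}; box has {1,4,5,6} → only 8 remains.
R7C2 = 7: row 7 has {3,5,6,8}; col 2 has {1,2,3,6,9}; box has {3,4,6} → only 7 remains.
R8C4 = 9: row 8 has {1,4,6,8}; col 4 has {1,2,3,4,5,7,8}; box has {1,3,5,8} → only 9 remains.
R1C4 = 6: row 1 has {2,7,9}; col 4 has {1,2,3,4,5,7,8,9}; box has {2,4,7,9} → only 6 remains.
R2C1 = 6: row 2 has {1,2,4,5}; col 1 has {3,4,7,8,9}; box has {1,2,7,8,9} → only 6 remains.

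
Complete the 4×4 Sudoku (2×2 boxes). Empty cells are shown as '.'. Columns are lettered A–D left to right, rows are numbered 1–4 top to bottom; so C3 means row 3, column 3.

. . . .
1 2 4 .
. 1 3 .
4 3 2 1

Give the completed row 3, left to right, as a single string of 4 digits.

A1 = 3: row 1 has {}; col 1 has {1,4}; box has {1,2} → only 3 remains.
B1 = 4: row 1 has {3}; col 2 has {1,2,3}; box has {1,2,3} → only 4 remains.
C1 = 1: row 1 has {3,4}; col 3 has {2,3,4}; box has {4} → only 1 remains.
D1 = 2: row 1 has {1,3,4}; col 4 has {1}; box has {1,4} → only 2 remains.
D2 = 3: row 2 has {1,2,4}; col 4 has {1,2}; box has {1,2,4} → only 3 remains.
A3 = 2: row 3 has {1,3}; col 1 has {1,3,4}; box has {1,3,4} → only 2 remains.
D3 = 4: row 3 has {1,2,3}; col 4 has {1,2,3}; box has {1,2,3} → only 4 remains.

2134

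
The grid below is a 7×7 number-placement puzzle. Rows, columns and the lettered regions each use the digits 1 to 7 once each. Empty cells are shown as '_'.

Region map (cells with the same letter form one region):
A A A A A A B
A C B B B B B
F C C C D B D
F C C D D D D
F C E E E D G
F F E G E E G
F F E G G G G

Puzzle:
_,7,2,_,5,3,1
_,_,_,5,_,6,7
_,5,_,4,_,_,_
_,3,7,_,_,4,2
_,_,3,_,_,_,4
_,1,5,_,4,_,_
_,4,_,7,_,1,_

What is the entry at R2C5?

3

R1C4 = 6 (sole candidate).
R2C2 = 2 (sole candidate).
R2C3 = 4 (sole candidate).
R2C5 = 3: row 2 has {2,4,5,6,7}; col 5 has {4,5}; region has {1,4,5,6,7} → only 3 remains.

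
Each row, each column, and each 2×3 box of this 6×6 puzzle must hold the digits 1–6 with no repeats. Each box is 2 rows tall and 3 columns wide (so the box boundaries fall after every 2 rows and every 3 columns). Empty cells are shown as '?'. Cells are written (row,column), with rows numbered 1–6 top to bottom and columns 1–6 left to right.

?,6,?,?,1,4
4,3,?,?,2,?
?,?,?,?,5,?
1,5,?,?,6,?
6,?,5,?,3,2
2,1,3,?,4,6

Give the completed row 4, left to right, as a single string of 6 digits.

154263

(1,1) = 5 (sole candidate).
(1,3) = 2 (sole candidate).
(1,4) = 3 (sole candidate).
(2,3) = 1 (sole candidate).
(2,6) = 5 (sole candidate).
(3,1) = 3 (sole candidate).
(3,6) = 1 (sole candidate).
(4,3) = 4: row 4 has {1,5,6}; col 3 has {1,2,3,5}; box has {1,3,5} → only 4 remains.
(4,4) = 2: row 4 has {1,4,5,6}; col 4 has {3}; box has {1,5,6} → only 2 remains.
(4,6) = 3: row 4 has {1,2,4,5,6}; col 6 has {1,2,4,5,6}; box has {1,2,5,6} → only 3 remains.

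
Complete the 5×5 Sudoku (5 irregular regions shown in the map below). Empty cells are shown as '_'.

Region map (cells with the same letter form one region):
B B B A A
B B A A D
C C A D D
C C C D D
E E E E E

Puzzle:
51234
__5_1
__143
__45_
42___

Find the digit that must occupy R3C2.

5

R2C1 = 3: row 2 has {1,5}; col 1 has {4,5}; region has {1,2,5} → only 3 remains.
R2C2 = 4: row 2 has {1,3,5}; col 2 has {1,2}; region has {1,2,3,5} → only 4 remains.
R2C4 = 2: row 2 has {1,3,4,5}; col 4 has {3,4,5}; region has {1,3,4,5} → only 2 remains.
R3C1 = 2: row 3 has {1,3,4}; col 1 has {3,4,5}; region has {4} → only 2 remains.
R3C2 = 5: row 3 has {1,2,3,4}; col 2 has {1,2,4}; region has {2,4} → only 5 remains.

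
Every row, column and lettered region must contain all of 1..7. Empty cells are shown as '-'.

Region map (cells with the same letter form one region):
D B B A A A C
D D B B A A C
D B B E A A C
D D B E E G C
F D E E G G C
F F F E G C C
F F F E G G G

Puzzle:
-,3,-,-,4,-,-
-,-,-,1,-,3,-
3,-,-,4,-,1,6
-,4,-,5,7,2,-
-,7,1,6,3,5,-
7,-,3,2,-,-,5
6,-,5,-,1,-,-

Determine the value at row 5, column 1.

row 1, column 4 = 7 (sole candidate).
row 1, column 6 = 6 (sole candidate).
row 4, column 1 = 1 (sole candidate).
row 4, column 3 = 6 (sole candidate).
row 4, column 7 = 3 (sole candidate).
row 6, column 2 = 1 (sole candidate).
row 6, column 5 = 6 (sole candidate).
row 6, column 6 = 4 (sole candidate).
row 7, column 2 = 2 (sole candidate).
row 7, column 4 = 3 (sole candidate).
row 7, column 6 = 7 (sole candidate).
row 7, column 7 = 4 (sole candidate).
row 1, column 3 = 2 (sole candidate).
row 1, column 7 = 1 (sole candidate).
row 3, column 2 = 5 (sole candidate).
row 3, column 3 = 7 (sole candidate).
row 3, column 5 = 2 (sole candidate).
row 5, column 1 = 4: row 5 has {1,3,5,6,7}; col 1 has {1,3,6,7}; region has {1,2,3,5,6,7} → only 4 remains.

4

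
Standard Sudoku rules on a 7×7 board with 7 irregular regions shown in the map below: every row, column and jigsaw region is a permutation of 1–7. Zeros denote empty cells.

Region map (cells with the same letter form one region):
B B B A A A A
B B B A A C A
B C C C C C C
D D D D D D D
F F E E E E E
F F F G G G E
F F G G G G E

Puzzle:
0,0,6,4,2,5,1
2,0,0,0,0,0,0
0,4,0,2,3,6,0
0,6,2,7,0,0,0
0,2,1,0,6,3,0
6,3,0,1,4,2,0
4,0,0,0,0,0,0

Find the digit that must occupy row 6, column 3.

5

row 1, column 2 = 7: row 1 has {1,2,4,5,6}; col 2 has {2,3,4,6}; region has {2,6} → only 7 remains.
row 2, column 5 = 7: row 2 has {2}; col 5 has {2,3,4,6}; region has {1,2,4,5} → only 7 remains.
row 2, column 6 = 1: row 2 has {2,7}; col 6 has {2,3,5,6}; region has {2,3,4,6} → only 1 remains.
row 4, column 6 = 4: row 4 has {2,6,7}; col 6 has {1,2,3,5,6}; region has {2,6,7} → only 4 remains.
row 5, column 4 = 5: row 5 has {1,2,3,6}; col 4 has {1,2,4,7}; region has {1,3,6} → only 5 remains.
row 6, column 7 = 7: row 6 has {1,2,3,4,6}; col 7 has {1}; region has {1,3,5,6} → only 7 remains.
row 7, column 5 = 5: row 7 has {4}; col 5 has {2,3,4,6,7}; region has {1,2,4} → only 5 remains.
row 7, column 6 = 7: row 7 has {4,5}; col 6 has {1,2,3,4,5,6}; region has {1,2,4,5} → only 7 remains.
row 7, column 7 = 2: row 7 has {4,5,7}; col 7 has {1,7}; region has {1,3,5,6,7} → only 2 remains.
row 1, column 1 = 3: row 1 has {1,2,4,5,6,7}; col 1 has {2,4,6}; region has {2,6,7} → only 3 remains.
row 2, column 2 = 5: row 2 has {1,2,7}; col 2 has {2,3,4,6,7}; region has {2,3,6,7} → only 5 remains.
row 2, column 3 = 4: row 2 has {1,2,5,7}; col 3 has {1,2,6}; region has {2,3,5,6,7} → only 4 remains.
row 3, column 1 = 1: row 3 has {2,3,4,6}; col 1 has {2,3,4,6}; region has {2,3,4,5,6,7} → only 1 remains.
row 3, column 7 = 5: row 3 has {1,2,3,4,6}; col 7 has {1,2,7}; region has {1,2,3,4,6} → only 5 remains.
row 4, column 1 = 5: row 4 has {2,4,6,7}; col 1 has {1,2,3,4,6}; region has {2,4,6,7} → only 5 remains.
row 4, column 5 = 1: row 4 has {2,4,5,6,7}; col 5 has {2,3,4,5,6,7}; region has {2,4,5,6,7} → only 1 remains.
row 4, column 7 = 3: row 4 has {1,2,4,5,6,7}; col 7 has {1,2,5,7}; region has {1,2,4,5,6,7} → only 3 remains.
row 5, column 1 = 7: row 5 has {1,2,3,5,6}; col 1 has {1,2,3,4,5,6}; region has {2,3,4,6} → only 7 remains.
row 5, column 7 = 4: row 5 has {1,2,3,5,6,7}; col 7 has {1,2,3,5,7}; region has {1,2,3,5,6,7} → only 4 remains.
row 6, column 3 = 5: row 6 has {1,2,3,4,6,7}; col 3 has {1,2,4,6}; region has {2,3,4,6,7} → only 5 remains.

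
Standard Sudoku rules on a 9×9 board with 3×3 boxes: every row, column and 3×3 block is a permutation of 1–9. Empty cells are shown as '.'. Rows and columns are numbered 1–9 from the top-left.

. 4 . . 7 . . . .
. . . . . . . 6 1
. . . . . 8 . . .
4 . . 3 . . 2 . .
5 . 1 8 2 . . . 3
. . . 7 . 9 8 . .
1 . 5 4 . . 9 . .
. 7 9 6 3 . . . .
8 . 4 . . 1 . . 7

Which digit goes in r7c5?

r7c5 = 8: row 7 has {1,4,5,9}; col 5 has {2,3,7}; box has {1,3,4,6} → only 8 remains.

8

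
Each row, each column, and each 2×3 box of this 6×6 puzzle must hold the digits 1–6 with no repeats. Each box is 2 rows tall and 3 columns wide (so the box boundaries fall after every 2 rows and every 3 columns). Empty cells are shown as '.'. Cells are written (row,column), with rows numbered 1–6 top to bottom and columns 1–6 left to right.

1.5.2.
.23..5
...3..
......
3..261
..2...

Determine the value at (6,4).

5

(5,3) = 4: row 5 has {1,2,3,6}; col 3 has {2,3,5}; box has {2,3} → only 4 remains.
(5,2) = 5: row 5 has {1,2,3,4,6}; col 2 has {2}; box has {2,3,4} → only 5 remains.
(6,1) = 6: row 6 has {2}; col 1 has {1,3}; box has {2,3,4,5} → only 6 remains.
(6,2) = 1: row 6 has {2,6}; col 2 has {2,5}; box has {2,3,4,5,6} → only 1 remains.
(2,1) = 4: row 2 has {2,3,5}; col 1 has {1,3,6}; box has {1,2,3,5} → only 4 remains.
(2,5) = 1: row 2 has {2,3,4,5}; col 5 has {2,6}; box has {2,5} → only 1 remains.
(1,2) = 6: row 1 has {1,2,5}; col 2 has {1,2,5}; box has {1,2,3,4,5} → only 6 remains.
(1,4) = 4: row 1 has {1,2,5,6}; col 4 has {2,3}; box has {1,2,5} → only 4 remains.
(1,6) = 3: row 1 has {1,2,4,5,6}; col 6 has {1,5}; box has {1,2,4,5} → only 3 remains.
(2,4) = 6: row 2 has {1,2,3,4,5}; col 4 has {2,3,4}; box has {1,2,3,4,5} → only 6 remains.
(3,2) = 4: row 3 has {3}; col 2 has {1,2,5,6}; box has {} → only 4 remains.
(3,5) = 5: row 3 has {3,4}; col 5 has {1,2,6}; box has {3} → only 5 remains.
(4,2) = 3: row 4 has {}; col 2 has {1,2,4,5,6}; box has {4} → only 3 remains.
(4,4) = 1: row 4 has {3}; col 4 has {2,3,4,6}; box has {3,5} → only 1 remains.
(4,5) = 4: row 4 has {1,3}; col 5 has {1,2,5,6}; box has {1,3,5} → only 4 remains.
(6,4) = 5: row 6 has {1,2,6}; col 4 has {1,2,3,4,6}; box has {1,2,6} → only 5 remains.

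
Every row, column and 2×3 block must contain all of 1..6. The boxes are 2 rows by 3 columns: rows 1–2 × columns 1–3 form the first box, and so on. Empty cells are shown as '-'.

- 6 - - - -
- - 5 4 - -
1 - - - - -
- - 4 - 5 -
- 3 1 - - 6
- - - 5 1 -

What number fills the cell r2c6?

2

r4c2 = 2 (sole candidate).
r5c4 = 2 (sole candidate).
r5c5 = 4 (sole candidate).
r6c2 = 4 (sole candidate).
r6c6 = 3 (sole candidate).
r2c2 = 1 (sole candidate).
r2c6 = 2: row 2 has {1,4,5}; col 6 has {3,6}; box has {4} → only 2 remains.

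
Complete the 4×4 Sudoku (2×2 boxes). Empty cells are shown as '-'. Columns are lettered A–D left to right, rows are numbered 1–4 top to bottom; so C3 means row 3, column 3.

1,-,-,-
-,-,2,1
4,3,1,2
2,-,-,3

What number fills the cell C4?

D1 = 4: row 1 has {1}; col 4 has {1,2,3}; box has {1,2} → only 4 remains.
A2 = 3: row 2 has {1,2}; col 1 has {1,2,4}; box has {1} → only 3 remains.
B2 = 4: row 2 has {1,2,3}; col 2 has {3}; box has {1,3} → only 4 remains.
B4 = 1: row 4 has {2,3}; col 2 has {3,4}; box has {2,3,4} → only 1 remains.
C4 = 4: row 4 has {1,2,3}; col 3 has {1,2}; box has {1,2,3} → only 4 remains.

4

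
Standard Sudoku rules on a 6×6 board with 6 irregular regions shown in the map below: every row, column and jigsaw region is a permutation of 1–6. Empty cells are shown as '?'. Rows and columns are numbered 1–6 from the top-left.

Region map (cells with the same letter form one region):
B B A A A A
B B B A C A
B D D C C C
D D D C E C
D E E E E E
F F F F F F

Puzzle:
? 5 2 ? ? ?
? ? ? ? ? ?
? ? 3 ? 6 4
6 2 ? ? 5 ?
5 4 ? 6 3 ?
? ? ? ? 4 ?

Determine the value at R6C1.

3

R1C5 = 1 (sole candidate).
R2C5 = 2 (sole candidate).
R3C2 = 1 (sole candidate).
R3C4 = 5 (sole candidate).
R4C3 = 4 (sole candidate).
R5C3 = 1 (sole candidate).
R5C6 = 2 (sole candidate).
R2C3 = 6 (sole candidate).
R3C1 = 2 (sole candidate).
R6C3 = 5 (sole candidate).
R2C2 = 3 (sole candidate).
R2C4 = 4 (sole candidate).
R2C6 = 5 (sole candidate).
R6C2 = 6 (sole candidate).
R1C1 = 4 (sole candidate).
R1C4 = 3 (sole candidate).
R1C6 = 6 (sole candidate).
R2C1 = 1 (sole candidate).
R4C4 = 1 (sole candidate).
R4C6 = 3 (sole candidate).
R6C1 = 3: row 6 has {4,5,6}; col 1 has {1,2,4,5,6}; region has {4,5,6} → only 3 remains.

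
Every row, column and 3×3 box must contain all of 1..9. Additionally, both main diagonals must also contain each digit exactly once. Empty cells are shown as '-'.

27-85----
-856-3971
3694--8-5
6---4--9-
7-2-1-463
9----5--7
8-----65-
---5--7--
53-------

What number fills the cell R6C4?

R1C7 = 3 (sole candidate).
R1C8 = 4 (sole candidate).
R1C9 = 6 (sole candidate).
R2C1 = 4 (sole candidate).
R2C5 = 2 (sole candidate).
R3C5 = 7 (sole candidate).
R3C6 = 1 (sole candidate).
R3C8 = 2 (sole candidate).
R4C6 = 2 (sole candidate).
R4C9 = 8 (sole candidate).
R5C2 = 5 (sole candidate).
R5C4 = 9 (sole candidate).
R5C6 = 8 (sole candidate).
R6C4 = 3: row 6 has {5,7,9}; col 4 has {4,5,6,8,9}; box has {1,2,4,5,8,9}; anti-diagonal has {1,2,5,6,7,8} → only 3 remains.

3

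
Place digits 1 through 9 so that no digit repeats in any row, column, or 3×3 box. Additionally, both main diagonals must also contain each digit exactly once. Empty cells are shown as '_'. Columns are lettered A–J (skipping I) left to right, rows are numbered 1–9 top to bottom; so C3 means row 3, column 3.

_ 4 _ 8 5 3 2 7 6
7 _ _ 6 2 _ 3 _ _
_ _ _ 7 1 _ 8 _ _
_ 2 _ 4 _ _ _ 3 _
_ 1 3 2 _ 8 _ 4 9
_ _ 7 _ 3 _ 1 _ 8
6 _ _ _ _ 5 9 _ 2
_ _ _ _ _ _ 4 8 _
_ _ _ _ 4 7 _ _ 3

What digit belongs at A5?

5

A1 = 1: row 1 has {2,3,4,5,6,7,8}; col 1 has {6,7}; box has {4,7}; main diagonal has {3,4,8,9} → only 1 remains.
C1 = 9: row 1 has {1,2,3,4,5,6,7,8}; col 3 has {3,7}; box has {1,4,7} → only 9 remains.
B2 = 5: row 2 has {2,3,6,7}; col 2 has {1,2,4}; box has {1,4,7,9}; main diagonal has {1,3,4,8,9} → only 5 remains.
C2 = 8: row 2 has {2,3,5,6,7}; col 3 has {3,7,9}; box has {1,4,5,7,9} → only 8 remains.
A5 = 5: row 5 has {1,2,3,4,8,9}; col 1 has {1,6,7}; box has {1,2,3,7} → only 5 remains.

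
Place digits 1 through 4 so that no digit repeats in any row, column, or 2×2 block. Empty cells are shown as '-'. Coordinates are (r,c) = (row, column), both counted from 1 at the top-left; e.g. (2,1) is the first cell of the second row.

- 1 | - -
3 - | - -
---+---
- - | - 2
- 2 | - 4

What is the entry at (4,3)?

3

(1,4) = 3 (sole candidate).
(2,2) = 4 (sole candidate).
(2,4) = 1 (sole candidate).
(3,2) = 3 (sole candidate).
(3,3) = 1 (sole candidate).
(4,1) = 1 (sole candidate).
(4,3) = 3: row 4 has {1,2,4}; col 3 has {1}; box has {1,2,4} → only 3 remains.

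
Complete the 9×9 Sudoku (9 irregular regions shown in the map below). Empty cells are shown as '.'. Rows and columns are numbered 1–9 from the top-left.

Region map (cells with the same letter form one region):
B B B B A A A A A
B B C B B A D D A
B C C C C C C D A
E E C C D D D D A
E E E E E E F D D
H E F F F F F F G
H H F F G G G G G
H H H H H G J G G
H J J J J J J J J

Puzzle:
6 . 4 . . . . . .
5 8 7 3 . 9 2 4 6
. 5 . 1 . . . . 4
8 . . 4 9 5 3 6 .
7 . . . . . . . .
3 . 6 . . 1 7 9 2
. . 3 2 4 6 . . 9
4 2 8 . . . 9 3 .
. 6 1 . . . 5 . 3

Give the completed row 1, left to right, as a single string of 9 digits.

694723185

R2C5 = 1 (sole candidate).
R4C2 = 1 (sole candidate).
R4C3 = 2 (sole candidate).
R4C9 = 7 (sole candidate).
R6C2 = 4 (sole candidate).
R7C1 = 1 (sole candidate).
R7C2 = 7 (sole candidate).
R7C7 = 8 (sole candidate).
R7C8 = 5 (sole candidate).
R8C6 = 7 (sole candidate).
R8C9 = 1 (sole candidate).
R9C1 = 9 (sole candidate).
R1C2 = 9: row 1 has {4,6}; col 2 has {1,2,4,5,6,7,8}; region has {1,3,4,5,6,8} → only 9 remains.
R1C4 = 7: row 1 has {4,6,9}; col 4 has {1,2,3,4}; region has {1,3,4,5,6,8,9} → only 7 remains.
R1C7 = 1: row 1 has {4,6,7,9}; col 7 has {2,3,5,7,8,9}; region has {4,6,7,9} → only 1 remains.
R3C1 = 2 (sole candidate).
R3C3 = 9 (sole candidate).
R3C7 = 6 (sole candidate).
R5C2 = 3 (sole candidate).
R5C3 = 5 (sole candidate).
R5C6 = 2 (sole candidate).
R5C7 = 4 (sole candidate).
R5C9 = 8 (sole candidate).
R9C4 = 8 (sole candidate).
R9C6 = 4 (sole candidate).
R1C9 = 5: row 1 has {1,4,6,7,9}; col 9 has {1,2,3,4,6,7,8,9}; region has {1,4,6,7,9} → only 5 remains.
R3C8 = 7 (sole candidate).
R5C5 = 6 (sole candidate).
R5C8 = 1 (sole candidate).
R6C4 = 5 (sole candidate).
R6C5 = 8 (sole candidate).
R8C4 = 6 (sole candidate).
R8C5 = 5 (sole candidate).
R9C8 = 2 (sole candidate).
R1C8 = 8: row 1 has {1,4,5,6,7,9}; col 8 has {1,2,3,4,5,6,7,9}; region has {1,4,5,6,7,9} → only 8 remains.
R3C5 = 3 (sole candidate).
R3C6 = 8 (sole candidate).
R5C4 = 9 (sole candidate).
R9C5 = 7 (sole candidate).
R1C5 = 2: row 1 has {1,4,5,6,7,8,9}; col 5 has {1,3,4,5,6,7,8,9}; region has {1,4,5,6,7,8,9} → only 2 remains.
R1C6 = 3: row 1 has {1,2,4,5,6,7,8,9}; col 6 has {1,2,4,5,6,7,8,9}; region has {1,2,4,5,6,7,8,9} → only 3 remains.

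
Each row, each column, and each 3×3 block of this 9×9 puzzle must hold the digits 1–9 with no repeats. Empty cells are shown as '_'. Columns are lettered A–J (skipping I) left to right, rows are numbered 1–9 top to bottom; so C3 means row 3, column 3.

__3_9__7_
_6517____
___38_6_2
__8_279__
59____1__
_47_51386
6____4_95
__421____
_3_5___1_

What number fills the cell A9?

F2 = 2: row 2 has {1,5,6,7}; col 6 has {1,4,7}; box has {1,3,7,8,9} → only 2 remains.
F3 = 5: row 3 has {2,3,6,8}; col 6 has {1,2,4,7}; box has {1,2,3,7,8,9} → only 5 remains.
H3 = 4: row 3 has {2,3,5,6,8}; col 8 has {1,7,8,9}; box has {2,6,7} → only 4 remains.
B4 = 1: row 4 has {2,7,8,9}; col 2 has {3,4,6,9}; box has {4,5,7,8,9} → only 1 remains.
H4 = 5: row 4 has {1,2,7,8,9}; col 8 has {1,4,7,8,9}; box has {1,3,6,8,9} → only 5 remains.
J4 = 4: row 4 has {1,2,5,7,8,9}; col 9 has {2,5,6}; box has {1,3,5,6,8,9} → only 4 remains.
H5 = 2: row 5 has {1,5,9}; col 8 has {1,4,5,7,8,9}; box has {1,3,4,5,6,8,9} → only 2 remains.
J5 = 7: row 5 has {1,2,5,9}; col 9 has {2,4,5,6}; box has {1,2,3,4,5,6,8,9} → only 7 remains.
A6 = 2: row 6 has {1,3,4,5,6,7,8}; col 1 has {5,6}; box has {1,4,5,7,8,9} → only 2 remains.
D6 = 9: row 6 has {1,2,3,4,5,6,7,8}; col 4 has {1,2,3,5}; box has {1,2,5,7} → only 9 remains.
E7 = 3: row 7 has {4,5,6,9}; col 5 has {1,2,5,7,8,9}; box has {1,2,4,5} → only 3 remains.
E9 = 6: row 9 has {1,3,5}; col 5 has {1,2,3,5,7,8,9}; box has {1,2,3,4,5} → only 6 remains.
J9 = 8: row 9 has {1,3,5,6}; col 9 has {2,4,5,6,7}; box has {1,5,9} → only 8 remains.
F1 = 6: row 1 has {3,7,9}; col 6 has {1,2,4,5,7}; box has {1,2,3,5,7,8,9} → only 6 remains.
J1 = 1: row 1 has {3,6,7,9}; col 9 has {2,4,5,6,7,8}; box has {2,4,6,7} → only 1 remains.
G2 = 8: row 2 has {1,2,5,6,7}; col 7 has {1,3,6,9}; box has {1,2,4,6,7} → only 8 remains.
H2 = 3: row 2 has {1,2,5,6,7,8}; col 8 has {1,2,4,5,7,8,9}; box has {1,2,4,6,7,8} → only 3 remains.
J2 = 9: row 2 has {1,2,3,5,6,7,8}; col 9 has {1,2,4,5,6,7,8}; box has {1,2,3,4,6,7,8} → only 9 remains.
B3 = 7: row 3 has {2,3,4,5,6,8}; col 2 has {1,3,4,6,9}; box has {3,5,6} → only 7 remains.
A4 = 3: row 4 has {1,2,4,5,7,8,9}; col 1 has {2,5,6}; box has {1,2,4,5,7,8,9} → only 3 remains.
D4 = 6: row 4 has {1,2,3,4,5,7,8,9}; col 4 has {1,2,3,5,9}; box has {1,2,5,7,9} → only 6 remains.
C5 = 6: row 5 has {1,2,5,7,9}; col 3 has {3,4,5,7,8}; box has {1,2,3,4,5,7,8,9} → only 6 remains.
E5 = 4: row 5 has {1,2,5,6,7,9}; col 5 has {1,2,3,5,6,7,8,9}; box has {1,2,5,6,7,9} → only 4 remains.
G8 = 7: row 8 has {1,2,4}; col 7 has {1,3,6,8,9}; box has {1,5,8,9} → only 7 remains.
H8 = 6: row 8 has {1,2,4,7}; col 8 has {1,2,3,4,5,7,8,9}; box has {1,5,7,8,9} → only 6 remains.
J8 = 3: row 8 has {1,2,4,6,7}; col 9 has {1,2,4,5,6,7,8,9}; box has {1,5,6,7,8,9} → only 3 remains.
F9 = 9: row 9 has {1,3,5,6,8}; col 6 has {1,2,4,5,6,7}; box has {1,2,3,4,5,6} → only 9 remains.
D1 = 4: row 1 has {1,3,6,7,9}; col 4 has {1,2,3,5,6,9}; box has {1,2,3,5,6,7,8,9} → only 4 remains.
G1 = 5: row 1 has {1,3,4,6,7,9}; col 7 has {1,3,6,7,8,9}; box has {1,2,3,4,6,7,8,9} → only 5 remains.
A2 = 4: row 2 has {1,2,3,5,6,7,8,9}; col 1 has {2,3,5,6}; box has {3,5,6,7} → only 4 remains.
D5 = 8: row 5 has {1,2,4,5,6,7,9}; col 4 has {1,2,3,4,5,6,9}; box has {1,2,4,5,6,7,9} → only 8 remains.
F5 = 3: row 5 has {1,2,4,5,6,7,8,9}; col 6 has {1,2,4,5,6,7,9}; box has {1,2,4,5,6,7,8,9} → only 3 remains.
D7 = 7: row 7 has {3,4,5,6,9}; col 4 has {1,2,3,4,5,6,8,9}; box has {1,2,3,4,5,6,9} → only 7 remains.
G7 = 2: row 7 has {3,4,5,6,7,9}; col 7 has {1,3,5,6,7,8,9}; box has {1,3,5,6,7,8,9} → only 2 remains.
F8 = 8: row 8 has {1,2,3,4,6,7}; col 6 has {1,2,3,4,5,6,7,9}; box has {1,2,3,4,5,6,7,9} → only 8 remains.
A9 = 7: row 9 has {1,3,5,6,8,9}; col 1 has {2,3,4,5,6}; box has {3,4,6} → only 7 remains.

7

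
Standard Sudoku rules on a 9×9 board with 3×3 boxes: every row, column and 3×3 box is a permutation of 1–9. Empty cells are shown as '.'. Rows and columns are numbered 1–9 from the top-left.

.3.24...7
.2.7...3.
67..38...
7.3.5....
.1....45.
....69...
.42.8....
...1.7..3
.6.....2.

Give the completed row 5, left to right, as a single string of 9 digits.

r9c5 = 9 (sole candidate).
r2c5 = 1 (sole candidate).
r8c5 = 2 (sole candidate).
r5c5 = 7: row 5 has {1,4,5}; col 5 has {1,2,3,4,5,6,8,9}; box has {5,6,9} → only 7 remains.
r8c8 = 4 (hidden single in row 8).
r8c7 = 6 (hidden single in row 8).
r5c3 = 6: in column 3, 6 can only go here (every other open cell in that column sees a 6).
r9c3 = 7 (hidden single in column 3).
r7c4 = 6 (hidden single in column 4).
r3c4 = 9 (hidden single in column 4).
r3c8 = 1 (sole candidate).
r1c3 = 1 (hidden single in column 3).
r9c4 = 5 (hidden single in column 4).
r7c6 = 3 (sole candidate).
r9c6 = 4 (sole candidate).
r5c6 = 2: row 5 has {1,4,5,6,7}; col 6 has {3,4,7,8,9}; box has {5,6,7,9} → only 2 remains.
r4c6 = 1 (sole candidate).
r4c4 = 4 (hidden single in row 4).
r5c4 = 3: in row 5, 3 can only go here (every other open cell in that row sees a 3).
r6c4 = 8 (sole candidate).
r6c8 = 7 (sole candidate).
r7c8 = 9 (sole candidate).
r6c2 = 5 (sole candidate).
r6c3 = 4 (sole candidate).
r3c3 = 5 (sole candidate).
r3c7 = 2 (sole candidate).
r3c9 = 4 (sole candidate).
r6c1 = 2 (sole candidate).
r6c9 = 1 (sole candidate).
r7c9 = 5 (sole candidate).
r9c9 = 8 (sole candidate).
r5c9 = 9: row 5 has {1,2,3,4,5,6,7}; col 9 has {1,3,4,5,7,8}; box has {1,4,5,7} → only 9 remains.
r6c7 = 3 (sole candidate).
r7c1 = 1 (sole candidate).
r7c7 = 7 (sole candidate).
r9c1 = 3 (sole candidate).
r9c7 = 1 (sole candidate).
r2c9 = 6 (sole candidate).
r4c7 = 8 (sole candidate).
r4c8 = 6 (sole candidate).
r4c9 = 2 (sole candidate).
r5c1 = 8: row 5 has {1,2,3,4,5,6,7,9}; col 1 has {1,2,3,6,7}; box has {1,2,3,4,5,6,7} → only 8 remains.

816372459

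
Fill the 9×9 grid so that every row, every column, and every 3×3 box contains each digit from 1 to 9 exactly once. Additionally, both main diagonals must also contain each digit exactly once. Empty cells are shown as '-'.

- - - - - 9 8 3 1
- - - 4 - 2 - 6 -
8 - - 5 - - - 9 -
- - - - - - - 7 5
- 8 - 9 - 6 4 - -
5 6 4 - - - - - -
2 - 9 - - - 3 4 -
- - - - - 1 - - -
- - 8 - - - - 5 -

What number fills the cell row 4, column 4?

row 2, column 9 = 7 (sole candidate).
row 3, column 7 = 2 (sole candidate).
row 3, column 9 = 4 (sole candidate).
row 2, column 7 = 5 (sole candidate).
row 2, column 5 = 8 (hidden single in row 2).
row 4, column 7 = 6 (hidden single in row 4).
row 5, column 5 = 5 (hidden single in row 5).
row 7, column 2 = 1 (hidden single in row 7).
row 2, column 2 = 9 (sole candidate).
row 4, column 1 = 9 (hidden single in row 4).
row 7, column 6 = 5 (hidden single in row 7).
row 8, column 3 = 5 (hidden single in row 8).
row 1, column 2 = 5 (hidden single in row 1).
row 1, column 3 = 2 (hidden single in row 1).
row 1, column 1 = 4 (hidden single in row 1).
row 9, column 7 = 1 (hidden single in row 9).
row 6, column 7 = 9 (sole candidate).
row 8, column 7 = 7 (sole candidate).
row 9, column 5 = 9 (hidden single in row 9).
row 8, column 9 = 9 (hidden single in row 8).
row 8, column 1 = 6 (hidden single in column 1).
row 4, column 2 = 2 (hidden single in column 2).
row 3, column 3 = 6 (hidden single in column 3).
row 9, column 9 = 2 (sole candidate).
row 5, column 9 = 3 (sole candidate).
row 6, column 9 = 8 (sole candidate).
row 7, column 9 = 6 (sole candidate).
row 8, column 8 = 8 (sole candidate).
row 4, column 4 = 1: row 4 has {2,5,6,7,9}; col 4 has {4,5,9}; box has {5,6,9}; main diagonal has {2,3,4,5,6,8,9} → only 1 remains.

1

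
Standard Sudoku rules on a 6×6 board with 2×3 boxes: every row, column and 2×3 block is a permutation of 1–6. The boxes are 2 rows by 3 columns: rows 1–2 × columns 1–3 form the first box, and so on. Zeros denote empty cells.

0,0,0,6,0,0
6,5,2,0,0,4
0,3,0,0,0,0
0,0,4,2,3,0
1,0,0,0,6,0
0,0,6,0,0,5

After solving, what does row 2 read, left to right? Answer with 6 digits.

R2C5 = 1: row 2 has {2,4,5,6}; col 5 has {3,6}; box has {4,6} → only 1 remains.
R4C1 = 5 (sole candidate).
R2C4 = 3: row 2 has {1,2,4,5,6}; col 4 has {2,6}; box has {1,4,6} → only 3 remains.

652314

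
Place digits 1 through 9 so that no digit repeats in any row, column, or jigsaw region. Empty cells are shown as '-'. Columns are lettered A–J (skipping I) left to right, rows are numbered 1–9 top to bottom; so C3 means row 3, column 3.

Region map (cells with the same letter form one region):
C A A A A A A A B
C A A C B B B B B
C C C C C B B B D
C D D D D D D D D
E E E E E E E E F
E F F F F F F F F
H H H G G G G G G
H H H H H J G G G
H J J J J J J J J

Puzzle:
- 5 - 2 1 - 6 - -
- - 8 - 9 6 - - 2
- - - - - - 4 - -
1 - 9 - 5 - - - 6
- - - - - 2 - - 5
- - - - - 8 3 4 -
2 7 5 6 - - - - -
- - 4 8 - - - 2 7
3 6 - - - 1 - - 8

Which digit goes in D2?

5

J1 = 3: row 1 has {1,2,5,6}; col 9 has {2,5,6,7,8}; region has {2,4,6,9} → only 3 remains.
J3 = 1: row 3 has {4}; col 9 has {2,3,5,6,7,8}; region has {5,6,9} → only 1 remains.
J6 = 9: row 6 has {3,4,8}; col 9 has {1,2,3,5,6,7,8}; region has {3,4,5,8} → only 9 remains.
J7 = 4: row 7 has {2,5,6,7}; col 9 has {1,2,3,5,6,7,8,9}; region has {2,6,7} → only 4 remains.
E8 = 6: row 8 has {2,4,7,8}; col 5 has {1,5,9}; region has {2,3,4,5,7,8} → only 6 remains.
C1 = 7: row 1 has {1,2,3,5,6}; col 3 has {4,5,8,9}; region has {1,2,5,6,8} → only 7 remains.
H1 = 9: row 1 has {1,2,3,5,6,7}; col 8 has {2,4}; region has {1,2,5,6,7,8} → only 9 remains.
A8 = 9: row 8 has {2,4,6,7,8}; col 1 has {1,2,3}; region has {2,3,4,5,6,7,8} → only 9 remains.
B8 = 1: row 8 has {2,4,6,7,8,9}; col 2 has {5,6,7}; region has {2,3,4,5,6,7,8,9} → only 1 remains.
G8 = 5: row 8 has {1,2,4,6,7,8,9}; col 7 has {3,4,6}; region has {2,4,6,7} → only 5 remains.
C9 = 2: row 9 has {1,3,6,8}; col 3 has {4,5,7,8,9}; region has {1,6,8} → only 2 remains.
F1 = 4: row 1 has {1,2,3,5,6,7,9}; col 6 has {1,2,6,8}; region has {1,2,5,6,7,8,9} → only 4 remains.
B2 = 3: row 2 has {2,6,8,9}; col 2 has {1,5,6,7}; region has {1,2,4,5,6,7,8,9} → only 3 remains.
B6 = 2: row 6 has {3,4,8,9}; col 2 has {1,3,5,6,7}; region has {3,4,5,8,9} → only 2 remains.
E6 = 7: row 6 has {2,3,4,8,9}; col 5 has {1,5,6,9}; region has {2,3,4,5,8,9} → only 7 remains.
F8 = 3: row 8 has {1,2,4,5,6,7,8,9}; col 6 has {1,2,4,6,8}; region has {1,2,6,8} → only 3 remains.
E9 = 4: row 9 has {1,2,3,6,8}; col 5 has {1,5,6,7,9}; region has {1,2,3,6,8} → only 4 remains.
A1 = 8: row 1 has {1,2,3,4,5,6,7,9}; col 1 has {1,2,3,9}; region has {1} → only 8 remains.
B3 = 9: row 3 has {1,4}; col 2 has {1,2,3,5,6,7}; region has {1,8} → only 9 remains.
F4 = 7: row 4 has {1,5,6,9}; col 6 has {1,2,3,4,6,8}; region has {1,5,6,9} → only 7 remains.
D6 = 1: row 6 has {2,3,4,7,8,9}; col 4 has {2,6,8}; region has {2,3,4,5,7,8,9} → only 1 remains.
F7 = 9: row 7 has {2,4,5,6,7}; col 6 has {1,2,3,4,6,7,8}; region has {2,4,5,6,7} → only 9 remains.
F3 = 5: row 3 has {1,4,9}; col 6 has {1,2,3,4,6,7,8,9}; region has {2,3,4,6,9} → only 5 remains.
C6 = 6: row 6 has {1,2,3,4,7,8,9}; col 3 has {2,4,5,7,8,9}; region has {1,2,3,4,5,7,8,9} → only 6 remains.
C3 = 3: row 3 has {1,4,5,9}; col 3 has {2,4,5,6,7,8,9}; region has {1,8,9} → only 3 remains.
D3 = 7: row 3 has {1,3,4,5,9}; col 4 has {1,2,6,8}; region has {1,3,8,9} → only 7 remains.
E3 = 2: row 3 has {1,3,4,5,7,9}; col 5 has {1,4,5,6,7,9}; region has {1,3,7,8,9} → only 2 remains.
H3 = 8: row 3 has {1,2,3,4,5,7,9}; col 8 has {2,4,9}; region has {2,3,4,5,6,9} → only 8 remains.
H4 = 3: row 4 has {1,5,6,7,9}; col 8 has {2,4,8,9}; region has {1,5,6,7,9} → only 3 remains.
C5 = 1: row 5 has {2,5}; col 3 has {2,3,4,5,6,7,8,9}; region has {2} → only 1 remains.
A6 = 5: row 6 has {1,2,3,4,6,7,8,9}; col 1 has {1,2,3,8,9}; region has {1,2} → only 5 remains.
H7 = 1: row 7 has {2,4,5,6,7,9}; col 8 has {2,3,4,8,9}; region has {2,4,5,6,7,9} → only 1 remains.
A2 = 4: row 2 has {2,3,6,8,9}; col 1 has {1,2,3,5,8,9}; region has {1,2,3,7,8,9} → only 4 remains.
D2 = 5: row 2 has {2,3,4,6,8,9}; col 4 has {1,2,6,7,8}; region has {1,2,3,4,7,8,9} → only 5 remains.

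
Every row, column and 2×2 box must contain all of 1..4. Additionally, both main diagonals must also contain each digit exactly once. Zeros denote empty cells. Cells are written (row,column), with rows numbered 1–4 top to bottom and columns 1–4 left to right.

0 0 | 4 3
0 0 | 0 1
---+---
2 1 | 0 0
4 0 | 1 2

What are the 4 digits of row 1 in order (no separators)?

(1,1) = 1: row 1 has {3,4}; col 1 has {2,4}; box has {}; main diagonal has {2} → only 1 remains.
(1,2) = 2: row 1 has {1,3,4}; col 2 has {1}; box has {1} → only 2 remains.

1243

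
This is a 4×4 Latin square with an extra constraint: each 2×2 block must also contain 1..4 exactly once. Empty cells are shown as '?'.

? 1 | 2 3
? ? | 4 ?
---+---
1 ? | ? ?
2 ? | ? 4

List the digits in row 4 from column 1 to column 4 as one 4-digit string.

2314

row 1, column 1 = 4 (sole candidate).
row 2, column 1 = 3 (sole candidate).
row 2, column 2 = 2 (sole candidate).
row 2, column 4 = 1 (sole candidate).
row 3, column 3 = 3 (sole candidate).
row 3, column 4 = 2 (sole candidate).
row 4, column 2 = 3: row 4 has {2,4}; col 2 has {1,2}; box has {1,2} → only 3 remains.
row 4, column 3 = 1: row 4 has {2,3,4}; col 3 has {2,3,4}; box has {2,3,4} → only 1 remains.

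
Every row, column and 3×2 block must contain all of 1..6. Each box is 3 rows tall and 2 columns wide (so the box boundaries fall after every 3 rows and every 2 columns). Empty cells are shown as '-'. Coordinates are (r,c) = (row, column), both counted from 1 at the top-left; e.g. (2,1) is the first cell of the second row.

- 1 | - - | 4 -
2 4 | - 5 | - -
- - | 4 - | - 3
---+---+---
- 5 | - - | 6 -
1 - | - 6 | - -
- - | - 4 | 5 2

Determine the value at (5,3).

5

(2,5) = 1 (sole candidate).
(2,6) = 6 (sole candidate).
(3,2) = 6 (sole candidate).
(3,5) = 2 (sole candidate).
(5,5) = 3 (sole candidate).
(5,6) = 4 (sole candidate).
(6,2) = 3 (sole candidate).
(6,3) = 1 (sole candidate).
(1,6) = 5 (sole candidate).
(2,3) = 3 (sole candidate).
(3,1) = 5 (sole candidate).
(3,4) = 1 (sole candidate).
(4,1) = 4 (sole candidate).
(4,3) = 2 (sole candidate).
(4,4) = 3 (sole candidate).
(4,6) = 1 (sole candidate).
(5,2) = 2 (sole candidate).
(5,3) = 5: row 5 has {1,2,3,4,6}; col 3 has {1,2,3,4}; box has {1,2,3,4,6} → only 5 remains.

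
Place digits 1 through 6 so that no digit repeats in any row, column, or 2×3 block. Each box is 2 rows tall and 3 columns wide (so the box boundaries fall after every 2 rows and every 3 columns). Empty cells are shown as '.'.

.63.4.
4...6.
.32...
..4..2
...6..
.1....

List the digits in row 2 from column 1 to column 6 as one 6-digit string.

r4c2 = 5: row 4 has {2,4}; col 2 has {1,3,6}; box has {2,3,4} → only 5 remains.
r5c3 = 5: row 5 has {6}; col 3 has {2,3,4}; box has {1} → only 5 remains.
r6c3 = 6: row 6 has {1}; col 3 has {2,3,4,5}; box has {1,5} → only 6 remains.
r2c2 = 2: row 2 has {4,6}; col 2 has {1,3,5,6}; box has {3,4,6} → only 2 remains.
r2c3 = 1: row 2 has {2,4,6}; col 3 has {2,3,4,5,6}; box has {2,3,4,6} → only 1 remains.
r5c2 = 4: row 5 has {5,6}; col 2 has {1,2,3,5,6}; box has {1,5,6} → only 4 remains.
r1c1 = 5: row 1 has {3,4,6}; col 1 has {4}; box has {1,2,3,4,6} → only 5 remains.
r1c6 = 1: row 1 has {3,4,5,6}; col 6 has {2}; box has {4,6} → only 1 remains.
r5c6 = 3: row 5 has {4,5,6}; col 6 has {1,2}; box has {6} → only 3 remains.
r1c4 = 2: row 1 has {1,3,4,5,6}; col 4 has {6}; box has {1,4,6} → only 2 remains.
r2c6 = 5: row 2 has {1,2,4,6}; col 6 has {1,2,3}; box has {1,2,4,6} → only 5 remains.
r5c1 = 2: row 5 has {3,4,5,6}; col 1 has {4,5}; box has {1,4,5,6} → only 2 remains.
r5c5 = 1: row 5 has {2,3,4,5,6}; col 5 has {4,6}; box has {3,6} → only 1 remains.
r6c1 = 3: row 6 has {1,6}; col 1 has {2,4,5}; box has {1,2,4,5,6} → only 3 remains.
r6c6 = 4: row 6 has {1,3,6}; col 6 has {1,2,3,5}; box has {1,3,6} → only 4 remains.
r2c4 = 3: row 2 has {1,2,4,5,6}; col 4 has {2,6}; box has {1,2,4,5,6} → only 3 remains.

421365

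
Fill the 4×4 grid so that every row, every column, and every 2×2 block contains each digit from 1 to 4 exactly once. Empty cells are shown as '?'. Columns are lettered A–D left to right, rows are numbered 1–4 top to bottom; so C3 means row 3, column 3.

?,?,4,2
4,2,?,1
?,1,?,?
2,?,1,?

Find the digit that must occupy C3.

2

B1 = 3: row 1 has {2,4}; col 2 has {1,2}; box has {2,4} → only 3 remains.
C2 = 3: row 2 has {1,2,4}; col 3 has {1,4}; box has {1,2,4} → only 3 remains.
A3 = 3: row 3 has {1}; col 1 has {2,4}; box has {1,2} → only 3 remains.
C3 = 2: row 3 has {1,3}; col 3 has {1,3,4}; box has {1} → only 2 remains.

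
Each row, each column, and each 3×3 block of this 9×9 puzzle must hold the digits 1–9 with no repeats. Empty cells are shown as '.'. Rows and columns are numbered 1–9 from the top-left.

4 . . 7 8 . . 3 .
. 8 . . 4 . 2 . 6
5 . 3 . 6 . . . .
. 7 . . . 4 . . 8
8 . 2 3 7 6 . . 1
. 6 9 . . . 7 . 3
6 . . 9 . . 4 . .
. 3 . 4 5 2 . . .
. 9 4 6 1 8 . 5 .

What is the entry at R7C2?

5

R6C1 = 1 (sole candidate).
R6C5 = 2 (sole candidate).
R6C6 = 5 (sole candidate).
R6C8 = 4 (sole candidate).
R7C5 = 3 (sole candidate).
R7C6 = 7 (sole candidate).
R7C9 = 2 (sole candidate).
R8C1 = 7 (sole candidate).
R8C9 = 9 (sole candidate).
R9C1 = 2 (sole candidate).
R9C7 = 3 (sole candidate).
R9C9 = 7 (sole candidate).
R1C9 = 5 (sole candidate).
R2C1 = 9 (sole candidate).
R3C9 = 4 (sole candidate).
R4C1 = 3 (sole candidate).
R4C3 = 5 (sole candidate).
R4C4 = 1 (sole candidate).
R4C5 = 9 (sole candidate).
R4C7 = 6 (sole candidate).
R4C8 = 2 (sole candidate).
R5C2 = 4 (sole candidate).
R5C8 = 9 (sole candidate).
R6C4 = 8 (sole candidate).
R2C4 = 5 (sole candidate).
R3C4 = 2 (sole candidate).
R5C7 = 5 (sole candidate).
R3C2 = 1 (sole candidate).
R3C6 = 9 (sole candidate).
R3C7 = 8 (sole candidate).
R3C8 = 7 (sole candidate).
R7C2 = 5: row 7 has {2,3,4,6,7,9}; col 2 has {1,3,4,6,7,8,9}; box has {2,3,4,6,7,9} → only 5 remains.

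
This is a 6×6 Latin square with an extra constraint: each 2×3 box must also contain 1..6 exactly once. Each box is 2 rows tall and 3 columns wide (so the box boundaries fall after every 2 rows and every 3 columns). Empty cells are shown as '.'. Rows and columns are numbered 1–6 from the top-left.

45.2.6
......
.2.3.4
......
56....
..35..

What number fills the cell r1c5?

r1c3 = 1 (sole candidate).
r1c5 = 3: row 1 has {1,2,4,5,6}; col 5 has {}; box has {2,6} → only 3 remains.

3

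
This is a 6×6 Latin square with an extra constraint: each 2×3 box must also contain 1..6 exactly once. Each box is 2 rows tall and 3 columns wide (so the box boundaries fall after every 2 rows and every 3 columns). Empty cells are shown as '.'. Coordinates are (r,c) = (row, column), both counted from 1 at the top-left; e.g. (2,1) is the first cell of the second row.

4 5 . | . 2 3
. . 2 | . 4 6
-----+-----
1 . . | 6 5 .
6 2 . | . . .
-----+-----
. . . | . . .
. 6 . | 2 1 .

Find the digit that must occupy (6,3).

(1,4) = 1 (sole candidate).
(2,1) = 3 (sole candidate).
(2,2) = 1 (sole candidate).
(2,4) = 5 (sole candidate).
(4,5) = 3 (sole candidate).
(5,5) = 6 (sole candidate).
(6,1) = 5 (sole candidate).
(6,6) = 4 (sole candidate).
(1,3) = 6 (sole candidate).
(3,6) = 2 (sole candidate).
(4,4) = 4 (sole candidate).
(4,6) = 1 (sole candidate).
(5,1) = 2 (sole candidate).
(5,4) = 3 (sole candidate).
(5,6) = 5 (sole candidate).
(6,3) = 3: row 6 has {1,2,4,5,6}; col 3 has {2,6}; box has {2,5,6} → only 3 remains.

3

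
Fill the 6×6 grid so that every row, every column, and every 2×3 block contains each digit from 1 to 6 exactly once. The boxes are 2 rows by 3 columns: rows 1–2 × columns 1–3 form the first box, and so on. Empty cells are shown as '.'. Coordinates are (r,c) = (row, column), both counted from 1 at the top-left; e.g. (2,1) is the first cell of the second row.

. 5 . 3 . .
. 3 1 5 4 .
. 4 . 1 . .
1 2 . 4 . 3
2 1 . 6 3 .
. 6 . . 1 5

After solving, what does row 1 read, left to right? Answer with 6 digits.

(2,1) = 6 (sole candidate).
(2,6) = 2 (sole candidate).
(3,6) = 6 (sole candidate).
(4,5) = 5 (sole candidate).
(5,6) = 4 (sole candidate).
(6,4) = 2 (sole candidate).
(1,1) = 4: row 1 has {3,5}; col 1 has {1,2,6}; box has {1,3,5,6} → only 4 remains.
(1,3) = 2: row 1 has {3,4,5}; col 3 has {1}; box has {1,3,4,5,6} → only 2 remains.
(1,5) = 6: row 1 has {2,3,4,5}; col 5 has {1,3,4,5}; box has {2,3,4,5} → only 6 remains.
(1,6) = 1: row 1 has {2,3,4,5,6}; col 6 has {2,3,4,5,6}; box has {2,3,4,5,6} → only 1 remains.

452361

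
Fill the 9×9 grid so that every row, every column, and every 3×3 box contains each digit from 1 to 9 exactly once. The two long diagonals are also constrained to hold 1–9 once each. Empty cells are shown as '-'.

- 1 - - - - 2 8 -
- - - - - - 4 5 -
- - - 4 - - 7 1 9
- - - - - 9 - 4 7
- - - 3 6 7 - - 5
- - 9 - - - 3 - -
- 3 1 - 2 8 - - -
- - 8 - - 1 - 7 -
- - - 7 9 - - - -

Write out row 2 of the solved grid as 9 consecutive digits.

897213456

R1C9 = 3: row 1 has {1,2,8}; col 9 has {5,7,9}; box has {1,2,4,5,7,8,9}; anti-diagonal has {1,5,6,7,9} → only 3 remains.
R2C9 = 6: row 2 has {4,5}; col 9 has {3,5,7,9}; box has {1,2,3,4,5,7,8,9} → only 6 remains.
R7C9 = 4: row 7 has {1,2,3,8}; col 9 has {3,5,6,7,9}; box has {7} → only 4 remains.
R8C9 = 2: row 8 has {1,7,8}; col 9 has {3,4,5,6,7,9}; box has {4,7} → only 2 remains.
R8C2 = 4: row 8 has {1,2,7,8}; col 2 has {1,3}; box has {1,3,8}; anti-diagonal has {1,3,5,6,7,9} → only 4 remains.
R9C1 = 2: row 9 has {7,9}; col 1 has {}; box has {1,3,4,8}; anti-diagonal has {1,3,4,5,6,7,9} → only 2 remains.
R6C4 = 8: row 6 has {3,9}; col 4 has {3,4,7}; box has {3,6,7,9}; anti-diagonal has {1,2,3,4,5,6,7,9} → only 8 remains.
R6C9 = 1: row 6 has {3,8,9}; col 9 has {2,3,4,5,6,7,9}; box has {3,4,5,7} → only 1 remains.
R9C9 = 8: row 9 has {2,7,9}; col 9 has {1,2,3,4,5,6,7,9}; box has {2,4,7}; main diagonal has {6,7} → only 8 remains.
R5C1 = 1: in row 5, 1 can only go here (every other open cell in that row sees a 1).
R5C3 = 4: in row 5, 4 can only go here (every other open cell in that row sees a 4).
R1C1 = 4: in row 1, 4 can only go here (every other open cell in that row sees a 4).
R1C4 = 9: in row 1, 9 can only go here (every other open cell in that row sees a 9).
R6C5 = 4: in row 6, 4 can only go here (every other open cell in that row sees a 4).
R7C1 = 7: in row 7, 7 can only go here (every other open cell in that row sees a 7).
R6C2 = 7: in row 6, 7 can only go here (every other open cell in that row sees a 7).
R8C5 = 3: in row 8, 3 can only go here (every other open cell in that row sees a 3).
R9C7 = 1: in row 9, 1 can only go here (every other open cell in that row sees a 1).
R9C8 = 3: in row 9, 3 can only go here (every other open cell in that row sees a 3).
R9C6 = 4: in row 9, 4 can only go here (every other open cell in that row sees a 4).
R2C2 = 9: in column 2, 9 can only go here (every other open cell in that column sees a 9).
R7C7 = 5: row 7 has {1,2,3,4,7,8}; col 7 has {1,2,3,4,7}; box has {1,2,3,4,7,8}; main diagonal has {4,6,7,8,9} → only 5 remains.
R6C6 = 2: row 6 has {1,3,4,7,8,9}; col 6 has {1,4,7,8,9}; box has {3,4,6,7,8,9}; main diagonal has {4,5,6,7,8,9} → only 2 remains.
R6C8 = 6: row 6 has {1,2,3,4,7,8,9}; col 8 has {1,3,4,5,7,8}; box has {1,3,4,5,7} → only 6 remains.
R7C4 = 6: row 7 has {1,2,3,4,5,7,8}; col 4 has {3,4,7,8,9}; box has {1,2,3,4,7,8,9} → only 6 remains.
R7C8 = 9: row 7 has {1,2,3,4,5,6,7,8}; col 8 has {1,3,4,5,6,7,8}; box has {1,2,3,4,5,7,8} → only 9 remains.
R8C4 = 5: row 8 has {1,2,3,4,7,8}; col 4 has {3,4,6,7,8,9}; box has {1,2,3,4,6,7,8,9} → only 5 remains.
R8C7 = 6: row 8 has {1,2,3,4,5,7,8}; col 7 has {1,2,3,4,5,7}; box has {1,2,3,4,5,7,8,9} → only 6 remains.
R2C6 = 3: row 2 has {4,5,6,9}; col 6 has {1,2,4,7,8,9}; box has {4,9} → only 3 remains.
R3C3 = 3: row 3 has {1,4,7,9}; col 3 has {1,4,8,9}; box has {1,4,9}; main diagonal has {2,4,5,6,7,8,9} → only 3 remains.
R4C4 = 1: row 4 has {4,7,9}; col 4 has {3,4,5,6,7,8,9}; box has {2,3,4,6,7,8,9}; main diagonal has {2,3,4,5,6,7,8,9} → only 1 remains.
R4C5 = 5: row 4 has {1,4,7,9}; col 5 has {2,3,4,6,9}; box has {1,2,3,4,6,7,8,9} → only 5 remains.
R4C7 = 8: row 4 has {1,4,5,7,9}; col 7 has {1,2,3,4,5,6,7}; box has {1,3,4,5,6,7} → only 8 remains.
R5C7 = 9: row 5 has {1,3,4,5,6,7}; col 7 has {1,2,3,4,5,6,7,8}; box has {1,3,4,5,6,7,8} → only 9 remains.
R5C8 = 2: row 5 has {1,3,4,5,6,7,9}; col 8 has {1,3,4,5,6,7,8,9}; box has {1,3,4,5,6,7,8,9} → only 2 remains.
R6C1 = 5: row 6 has {1,2,3,4,6,7,8,9}; col 1 has {1,2,4,7}; box has {1,4,7,9} → only 5 remains.
R8C1 = 9: row 8 has {1,2,3,4,5,6,7,8}; col 1 has {1,2,4,5,7}; box has {1,2,3,4,7,8} → only 9 remains.
R1C5 = 7: row 1 has {1,2,3,4,8,9}; col 5 has {2,3,4,5,6,9}; box has {3,4,9} → only 7 remains.
R2C1 = 8: row 2 has {3,4,5,6,9}; col 1 has {1,2,4,5,7,9}; box has {1,3,4,9} → only 8 remains.
R2C4 = 2: row 2 has {3,4,5,6,8,9}; col 4 has {1,3,4,5,6,7,8,9}; box has {3,4,7,9} → only 2 remains.
R2C5 = 1: row 2 has {2,3,4,5,6,8,9}; col 5 has {2,3,4,5,6,7,9}; box has {2,3,4,7,9} → only 1 remains.
R3C1 = 6: row 3 has {1,3,4,7,9}; col 1 has {1,2,4,5,7,8,9}; box has {1,3,4,8,9} → only 6 remains.
R3C5 = 8: row 3 has {1,3,4,6,7,9}; col 5 has {1,2,3,4,5,6,7,9}; box has {1,2,3,4,7,9} → only 8 remains.
R3C6 = 5: row 3 has {1,3,4,6,7,8,9}; col 6 has {1,2,3,4,7,8,9}; box has {1,2,3,4,7,8,9} → only 5 remains.
R4C1 = 3: row 4 has {1,4,5,7,8,9}; col 1 has {1,2,4,5,6,7,8,9}; box has {1,4,5,7,9} → only 3 remains.
R5C2 = 8: row 5 has {1,2,3,4,5,6,7,9}; col 2 has {1,3,4,7,9}; box has {1,3,4,5,7,9} → only 8 remains.
R1C3 = 5: row 1 has {1,2,3,4,7,8,9}; col 3 has {1,3,4,8,9}; box has {1,3,4,6,8,9} → only 5 remains.
R1C6 = 6: row 1 has {1,2,3,4,5,7,8,9}; col 6 has {1,2,3,4,5,7,8,9}; box has {1,2,3,4,5,7,8,9} → only 6 remains.
R2C3 = 7: row 2 has {1,2,3,4,5,6,8,9}; col 3 has {1,3,4,5,8,9}; box has {1,3,4,5,6,8,9} → only 7 remains.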